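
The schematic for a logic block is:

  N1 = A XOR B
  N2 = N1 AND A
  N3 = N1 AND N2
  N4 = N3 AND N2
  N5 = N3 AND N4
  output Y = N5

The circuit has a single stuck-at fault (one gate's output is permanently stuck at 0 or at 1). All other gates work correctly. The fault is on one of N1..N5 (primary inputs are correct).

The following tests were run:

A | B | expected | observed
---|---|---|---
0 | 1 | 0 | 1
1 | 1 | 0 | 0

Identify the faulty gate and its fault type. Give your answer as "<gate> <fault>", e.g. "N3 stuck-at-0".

N2 stuck-at-1

Fault-free values for test 1 (A=0, B=1): N1=1, N2=0, N3=0, N4=0, N5=0, giving Y=0. Observed 1.
Test 1: faults giving observed 1 are {N2 stuck-at-1, N5 stuck-at-1}.
Test 2 (A=1, B=1): fault-free N1=0, N2=0, N3=0, N4=0, N5=0 → 0; observed 0. Eliminates N5 stuck-at-1.
Only N2 stuck-at-1 is consistent with every test.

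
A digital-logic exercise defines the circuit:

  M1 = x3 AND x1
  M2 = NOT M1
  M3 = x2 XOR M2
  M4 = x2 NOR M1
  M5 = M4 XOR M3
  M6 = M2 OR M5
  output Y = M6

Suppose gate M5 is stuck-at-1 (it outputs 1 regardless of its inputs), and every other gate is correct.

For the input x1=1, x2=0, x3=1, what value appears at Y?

1

Propagate with M5 forced: M1=1, M2=0, M3=0, M4=0, M5=1 [stuck-at-1], M6=1.
So Y = 1. (Without the fault it would be 0.)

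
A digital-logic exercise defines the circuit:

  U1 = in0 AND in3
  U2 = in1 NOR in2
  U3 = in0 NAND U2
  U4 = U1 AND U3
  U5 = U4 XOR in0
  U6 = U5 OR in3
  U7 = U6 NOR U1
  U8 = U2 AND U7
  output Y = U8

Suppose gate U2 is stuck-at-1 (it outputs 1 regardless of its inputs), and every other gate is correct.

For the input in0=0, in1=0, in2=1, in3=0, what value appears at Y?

Propagate with U2 forced: U1=0, U2=1 [stuck-at-1], U3=1, U4=0, U5=0, U6=0, U7=1, U8=1.
So Y = 1. (Without the fault it would be 0.)

1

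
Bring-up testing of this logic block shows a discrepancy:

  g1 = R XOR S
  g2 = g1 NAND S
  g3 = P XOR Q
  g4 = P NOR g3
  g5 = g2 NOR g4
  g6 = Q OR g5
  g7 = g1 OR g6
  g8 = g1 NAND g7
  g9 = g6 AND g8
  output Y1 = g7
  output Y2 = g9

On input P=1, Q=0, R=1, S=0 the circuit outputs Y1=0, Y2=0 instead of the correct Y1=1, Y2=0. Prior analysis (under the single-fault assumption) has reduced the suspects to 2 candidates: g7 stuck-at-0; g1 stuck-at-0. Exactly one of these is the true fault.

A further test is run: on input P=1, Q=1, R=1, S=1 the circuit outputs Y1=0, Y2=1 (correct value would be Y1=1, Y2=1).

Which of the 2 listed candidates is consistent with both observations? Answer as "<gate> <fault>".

Evaluate each candidate on input P=1, Q=1, R=1, S=1:
  g7 stuck-at-0: g1=0, g2=1, g3=0, g4=0, g5=0, g6=1, g7=0 [stuck-at-0], g8=1, g9=1 → Y1=0, Y2=1 — matches
  g1 stuck-at-0: g1=0 [stuck-at-0], g2=1, g3=0, g4=0, g5=0, g6=1, g7=1, g8=1, g9=1 → Y1=1, Y2=1 — eliminated
Only g7 stuck-at-0 reproduces the observed Y1=0, Y2=1.

g7 stuck-at-0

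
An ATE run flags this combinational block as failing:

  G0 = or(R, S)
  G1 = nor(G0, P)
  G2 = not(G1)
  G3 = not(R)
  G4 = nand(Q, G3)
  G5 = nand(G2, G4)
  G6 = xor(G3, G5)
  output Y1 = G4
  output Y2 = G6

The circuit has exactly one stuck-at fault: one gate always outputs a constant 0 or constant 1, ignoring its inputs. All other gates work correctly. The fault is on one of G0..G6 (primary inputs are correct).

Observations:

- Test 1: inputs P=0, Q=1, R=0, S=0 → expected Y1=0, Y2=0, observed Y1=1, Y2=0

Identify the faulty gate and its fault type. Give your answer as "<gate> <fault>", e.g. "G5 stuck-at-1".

G4 stuck-at-1

Fault-free values for test 1 (P=0, Q=1, R=0, S=0): G0=0, G1=1, G2=0, G3=1, G4=0, G5=1, G6=0, giving Y1=0, Y2=0. Observed Y1=1, Y2=0.
Test 1: faults giving observed Y1=1, Y2=0 are {G4 stuck-at-1}.
Only G4 stuck-at-1 is consistent with every test.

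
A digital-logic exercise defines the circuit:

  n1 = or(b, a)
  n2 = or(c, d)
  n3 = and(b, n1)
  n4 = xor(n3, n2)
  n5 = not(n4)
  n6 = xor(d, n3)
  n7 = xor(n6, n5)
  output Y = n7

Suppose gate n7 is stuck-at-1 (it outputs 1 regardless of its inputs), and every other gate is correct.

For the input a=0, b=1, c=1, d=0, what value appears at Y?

Propagate with n7 forced: n1=1, n2=1, n3=1, n4=0, n5=1, n6=1, n7=1 [stuck-at-1].
So Y = 1. (Without the fault it would be 0.)

1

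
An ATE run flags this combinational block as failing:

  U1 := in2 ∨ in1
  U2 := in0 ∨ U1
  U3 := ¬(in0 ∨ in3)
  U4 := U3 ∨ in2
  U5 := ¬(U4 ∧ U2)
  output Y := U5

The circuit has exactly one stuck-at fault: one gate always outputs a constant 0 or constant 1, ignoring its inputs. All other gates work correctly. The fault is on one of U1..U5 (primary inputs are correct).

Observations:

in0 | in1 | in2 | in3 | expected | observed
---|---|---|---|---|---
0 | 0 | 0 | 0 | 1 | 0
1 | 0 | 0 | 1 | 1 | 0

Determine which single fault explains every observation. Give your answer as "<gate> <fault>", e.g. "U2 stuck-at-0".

U5 stuck-at-0

Fault-free values for test 1 (in0=0, in1=0, in2=0, in3=0): U1=0, U2=0, U3=1, U4=1, U5=1, giving Y=1. Observed 0.
Test 1: faults giving observed 0 are {U1 stuck-at-1, U2 stuck-at-1, U5 stuck-at-0}.
Test 2 (in0=1, in1=0, in2=0, in3=1): fault-free U1=0, U2=1, U3=0, U4=0, U5=1 → 1; observed 0. Eliminates U1 stuck-at-1, U2 stuck-at-1.
Only U5 stuck-at-0 is consistent with every test.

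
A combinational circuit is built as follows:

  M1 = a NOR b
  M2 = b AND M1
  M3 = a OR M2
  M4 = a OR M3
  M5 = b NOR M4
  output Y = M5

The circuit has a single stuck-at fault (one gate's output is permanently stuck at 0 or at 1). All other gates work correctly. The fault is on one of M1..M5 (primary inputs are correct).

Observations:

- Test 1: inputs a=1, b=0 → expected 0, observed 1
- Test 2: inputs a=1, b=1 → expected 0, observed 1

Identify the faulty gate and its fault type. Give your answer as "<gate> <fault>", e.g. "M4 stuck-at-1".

Fault-free values for test 1 (a=1, b=0): M1=0, M2=0, M3=1, M4=1, M5=0, giving Y=0. Observed 1.
Test 1: faults giving observed 1 are {M4 stuck-at-0, M5 stuck-at-1}.
Test 2 (a=1, b=1): fault-free M1=0, M2=0, M3=1, M4=1, M5=0 → 0; observed 1. Eliminates M4 stuck-at-0.
Only M5 stuck-at-1 is consistent with every test.

M5 stuck-at-1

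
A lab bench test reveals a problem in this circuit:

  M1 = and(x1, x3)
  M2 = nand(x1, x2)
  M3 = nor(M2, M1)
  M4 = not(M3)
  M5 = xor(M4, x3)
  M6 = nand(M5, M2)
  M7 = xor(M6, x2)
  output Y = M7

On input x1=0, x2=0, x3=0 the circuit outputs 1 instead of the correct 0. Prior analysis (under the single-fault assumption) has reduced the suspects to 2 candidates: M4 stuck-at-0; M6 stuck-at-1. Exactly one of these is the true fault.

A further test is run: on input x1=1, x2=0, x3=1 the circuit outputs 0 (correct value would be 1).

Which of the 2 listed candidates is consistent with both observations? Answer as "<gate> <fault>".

Evaluate each candidate on input x1=1, x2=0, x3=1:
  M4 stuck-at-0: M1=1, M2=1, M3=0, M4=0 [stuck-at-0], M5=1, M6=0, M7=0 → 0 — matches
  M6 stuck-at-1: M1=1, M2=1, M3=0, M4=1, M5=0, M6=1 [stuck-at-1], M7=1 → 1 — eliminated
Only M4 stuck-at-0 reproduces the observed 0.

M4 stuck-at-0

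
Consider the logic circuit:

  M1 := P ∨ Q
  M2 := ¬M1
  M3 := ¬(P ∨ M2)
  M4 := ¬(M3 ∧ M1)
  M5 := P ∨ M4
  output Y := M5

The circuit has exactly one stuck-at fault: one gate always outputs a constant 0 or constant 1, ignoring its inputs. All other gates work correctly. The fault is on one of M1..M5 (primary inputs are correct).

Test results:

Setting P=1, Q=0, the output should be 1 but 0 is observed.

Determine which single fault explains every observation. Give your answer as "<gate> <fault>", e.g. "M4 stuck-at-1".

M5 stuck-at-0

Fault-free values for test 1 (P=1, Q=0): M1=1, M2=0, M3=0, M4=1, M5=1, giving Y=1. Observed 0.
Test 1: faults giving observed 0 are {M5 stuck-at-0}.
Only M5 stuck-at-0 is consistent with every test.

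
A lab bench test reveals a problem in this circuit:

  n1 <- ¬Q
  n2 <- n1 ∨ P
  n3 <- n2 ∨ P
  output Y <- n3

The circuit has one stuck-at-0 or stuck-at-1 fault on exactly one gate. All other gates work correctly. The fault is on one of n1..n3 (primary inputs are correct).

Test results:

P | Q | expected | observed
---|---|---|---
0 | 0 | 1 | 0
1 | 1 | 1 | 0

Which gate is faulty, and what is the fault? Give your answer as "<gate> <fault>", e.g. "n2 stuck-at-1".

Fault-free values for test 1 (P=0, Q=0): n1=1, n2=1, n3=1, giving Y=1. Observed 0.
Test 1: faults giving observed 0 are {n1 stuck-at-0, n2 stuck-at-0, n3 stuck-at-0}.
Test 2 (P=1, Q=1): fault-free n1=0, n2=1, n3=1 → 1; observed 0. Eliminates n1 stuck-at-0, n2 stuck-at-0.
Only n3 stuck-at-0 is consistent with every test.

n3 stuck-at-0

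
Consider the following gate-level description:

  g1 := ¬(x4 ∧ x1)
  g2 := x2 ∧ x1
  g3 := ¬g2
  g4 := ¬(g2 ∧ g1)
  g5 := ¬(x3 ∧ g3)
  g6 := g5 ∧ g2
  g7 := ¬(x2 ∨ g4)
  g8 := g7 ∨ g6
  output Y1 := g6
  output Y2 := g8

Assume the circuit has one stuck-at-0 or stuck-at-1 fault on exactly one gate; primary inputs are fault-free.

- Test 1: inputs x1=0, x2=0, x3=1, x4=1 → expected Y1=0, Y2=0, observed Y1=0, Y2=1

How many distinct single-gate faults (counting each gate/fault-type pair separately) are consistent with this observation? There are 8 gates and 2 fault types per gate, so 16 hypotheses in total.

3

Fault-free: g1=1, g2=0, g3=1, g4=1, g5=0, g6=0, g7=0, g8=0 → Y1=0, Y2=0. Observed Y1=0, Y2=1.
  g1: none of the 2 fault types match ✗
  g2: none of the 2 fault types match ✗
  g3: none of the 2 fault types match ✗
  g4: stuck-at-0 ✓; others ✗
  g5: none of the 2 fault types match ✗
  g6: none of the 2 fault types match ✗
  g7: stuck-at-1 ✓; others ✗
  g8: stuck-at-1 ✓; others ✗
Consistent faults: {g4 stuck-at-0, g7 stuck-at-1, g8 stuck-at-1} — 3 in all.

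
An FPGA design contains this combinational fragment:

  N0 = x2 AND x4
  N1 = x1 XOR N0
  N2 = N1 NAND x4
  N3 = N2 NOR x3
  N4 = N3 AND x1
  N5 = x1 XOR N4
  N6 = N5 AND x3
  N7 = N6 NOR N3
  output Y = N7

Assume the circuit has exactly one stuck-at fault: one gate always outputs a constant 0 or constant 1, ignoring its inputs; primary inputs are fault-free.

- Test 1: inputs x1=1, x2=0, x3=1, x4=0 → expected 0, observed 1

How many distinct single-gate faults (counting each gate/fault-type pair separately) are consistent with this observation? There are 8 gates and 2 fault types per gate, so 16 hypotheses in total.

Fault-free: N0=0, N1=1, N2=1, N3=0, N4=0, N5=1, N6=1, N7=0 → 0. Observed 1.
  N0: none of the 2 fault types match ✗
  N1: none of the 2 fault types match ✗
  N2: none of the 2 fault types match ✗
  N3: none of the 2 fault types match ✗
  N4: stuck-at-1 ✓; others ✗
  N5: stuck-at-0 ✓; others ✗
  N6: stuck-at-0 ✓; others ✗
  N7: stuck-at-1 ✓; others ✗
Consistent faults: {N4 stuck-at-1, N5 stuck-at-0, N6 stuck-at-0, N7 stuck-at-1} — 4 in all.

4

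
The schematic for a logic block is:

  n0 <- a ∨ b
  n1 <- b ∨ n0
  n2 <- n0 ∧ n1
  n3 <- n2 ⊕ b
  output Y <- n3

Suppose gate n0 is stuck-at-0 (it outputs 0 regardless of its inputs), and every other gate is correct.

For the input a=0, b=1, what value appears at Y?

Propagate with n0 forced: n0=0 [stuck-at-0], n1=1, n2=0, n3=1.
So Y = 1. (Without the fault it would be 0.)

1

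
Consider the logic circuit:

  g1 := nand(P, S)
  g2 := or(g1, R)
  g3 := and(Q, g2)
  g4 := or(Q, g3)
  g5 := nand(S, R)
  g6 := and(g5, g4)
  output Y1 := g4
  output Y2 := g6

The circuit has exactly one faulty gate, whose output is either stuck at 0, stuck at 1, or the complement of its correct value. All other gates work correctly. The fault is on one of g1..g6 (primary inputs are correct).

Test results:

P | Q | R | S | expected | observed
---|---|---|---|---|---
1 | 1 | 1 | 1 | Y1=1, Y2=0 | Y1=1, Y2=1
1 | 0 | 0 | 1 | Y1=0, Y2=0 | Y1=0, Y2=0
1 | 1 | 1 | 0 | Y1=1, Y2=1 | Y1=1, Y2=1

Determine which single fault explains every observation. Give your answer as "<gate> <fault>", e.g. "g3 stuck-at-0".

g5 stuck-at-1

Fault-free values for test 1 (P=1, Q=1, R=1, S=1): g1=0, g2=1, g3=1, g4=1, g5=0, g6=0, giving Y1=1, Y2=0. Observed Y1=1, Y2=1.
Test 1: faults giving observed Y1=1, Y2=1 are {g5 stuck-at-1, g5 inverted output, g6 stuck-at-1, g6 inverted output}.
Test 2 (P=1, Q=0, R=0, S=1): fault-free g1=0, g2=0, g3=0, g4=0, g5=1, g6=0 → Y1=0, Y2=0; observed Y1=0, Y2=0. Eliminates g6 stuck-at-1, g6 inverted output.
Test 3 (P=1, Q=1, R=1, S=0): fault-free g1=1, g2=1, g3=1, g4=1, g5=1, g6=1 → Y1=1, Y2=1; observed Y1=1, Y2=1. Eliminates g5 inverted output.
Only g5 stuck-at-1 is consistent with every test.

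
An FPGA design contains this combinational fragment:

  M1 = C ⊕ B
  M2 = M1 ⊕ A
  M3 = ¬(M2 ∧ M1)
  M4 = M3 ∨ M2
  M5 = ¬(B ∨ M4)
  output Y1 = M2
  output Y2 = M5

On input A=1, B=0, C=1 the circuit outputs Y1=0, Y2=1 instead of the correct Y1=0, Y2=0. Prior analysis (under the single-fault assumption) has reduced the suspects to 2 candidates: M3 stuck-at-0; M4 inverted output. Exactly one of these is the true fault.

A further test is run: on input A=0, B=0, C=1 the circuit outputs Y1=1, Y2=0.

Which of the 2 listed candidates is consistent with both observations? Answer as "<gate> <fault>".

M3 stuck-at-0

Evaluate each candidate on input A=0, B=0, C=1:
  M3 stuck-at-0: M1=1, M2=1, M3=0 [stuck-at-0], M4=1, M5=0 → Y1=1, Y2=0 — matches
  M4 inverted output: M1=1, M2=1, M3=0, M4=0 [inverted output], M5=1 → Y1=1, Y2=1 — eliminated
Only M3 stuck-at-0 reproduces the observed Y1=1, Y2=0.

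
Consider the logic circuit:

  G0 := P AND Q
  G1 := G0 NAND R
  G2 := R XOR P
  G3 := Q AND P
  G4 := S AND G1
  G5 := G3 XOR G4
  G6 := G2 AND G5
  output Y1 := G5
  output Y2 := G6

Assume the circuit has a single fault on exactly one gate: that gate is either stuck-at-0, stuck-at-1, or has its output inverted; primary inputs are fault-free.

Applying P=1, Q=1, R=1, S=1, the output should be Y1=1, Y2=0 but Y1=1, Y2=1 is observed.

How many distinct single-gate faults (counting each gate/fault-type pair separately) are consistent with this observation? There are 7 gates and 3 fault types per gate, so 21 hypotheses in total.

Fault-free: G0=1, G1=0, G2=0, G3=1, G4=0, G5=1, G6=0 → Y1=1, Y2=0. Observed Y1=1, Y2=1.
  G0: none of the 3 fault types match ✗
  G1: none of the 3 fault types match ✗
  G2: stuck-at-1, inverted output ✓; others ✗
  G3: none of the 3 fault types match ✗
  G4: none of the 3 fault types match ✗
  G5: none of the 3 fault types match ✗
  G6: stuck-at-1, inverted output ✓; others ✗
Consistent faults: {G2 stuck-at-1, G2 inverted output, G6 stuck-at-1, G6 inverted output} — 4 in all.

4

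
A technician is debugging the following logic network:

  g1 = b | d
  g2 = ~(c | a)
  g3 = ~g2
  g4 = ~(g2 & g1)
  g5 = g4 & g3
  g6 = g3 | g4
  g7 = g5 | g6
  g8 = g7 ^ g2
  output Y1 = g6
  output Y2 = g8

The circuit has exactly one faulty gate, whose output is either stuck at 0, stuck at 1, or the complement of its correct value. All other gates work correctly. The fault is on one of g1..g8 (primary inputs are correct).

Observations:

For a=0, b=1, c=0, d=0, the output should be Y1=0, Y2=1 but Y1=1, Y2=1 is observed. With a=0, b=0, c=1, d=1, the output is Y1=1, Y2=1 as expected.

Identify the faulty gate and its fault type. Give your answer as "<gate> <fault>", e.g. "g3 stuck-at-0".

g2 stuck-at-0

Fault-free values for test 1 (a=0, b=1, c=0, d=0): g1=1, g2=1, g3=0, g4=0, g5=0, g6=0, g7=0, g8=1, giving Y1=0, Y2=1. Observed Y1=1, Y2=1.
Test 1: faults giving observed Y1=1, Y2=1 are {g2 stuck-at-0, g2 inverted output}.
Test 2 (a=0, b=0, c=1, d=1): fault-free g1=1, g2=0, g3=1, g4=1, g5=1, g6=1, g7=1, g8=1 → Y1=1, Y2=1; observed Y1=1, Y2=1. Eliminates g2 inverted output.
Only g2 stuck-at-0 is consistent with every test.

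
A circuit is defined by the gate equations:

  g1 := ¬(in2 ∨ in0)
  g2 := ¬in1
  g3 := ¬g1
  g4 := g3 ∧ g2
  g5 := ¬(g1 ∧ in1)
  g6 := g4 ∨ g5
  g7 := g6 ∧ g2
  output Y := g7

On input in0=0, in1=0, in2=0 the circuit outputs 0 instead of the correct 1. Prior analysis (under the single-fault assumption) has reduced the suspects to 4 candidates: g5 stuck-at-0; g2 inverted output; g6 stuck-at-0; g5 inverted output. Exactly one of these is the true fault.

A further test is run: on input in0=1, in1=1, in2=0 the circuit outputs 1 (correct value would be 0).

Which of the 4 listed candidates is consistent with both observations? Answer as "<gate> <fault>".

Evaluate each candidate on input in0=1, in1=1, in2=0:
  g5 stuck-at-0: g1=0, g2=0, g3=1, g4=0, g5=0 [stuck-at-0], g6=0, g7=0 → 0 — eliminated
  g2 inverted output: g1=0, g2=1 [inverted output], g3=1, g4=1, g5=1, g6=1, g7=1 → 1 — matches
  g6 stuck-at-0: g1=0, g2=0, g3=1, g4=0, g5=1, g6=0 [stuck-at-0], g7=0 → 0 — eliminated
  g5 inverted output: g1=0, g2=0, g3=1, g4=0, g5=0 [inverted output], g6=0, g7=0 → 0 — eliminated
Only g2 inverted output reproduces the observed 1.

g2 inverted output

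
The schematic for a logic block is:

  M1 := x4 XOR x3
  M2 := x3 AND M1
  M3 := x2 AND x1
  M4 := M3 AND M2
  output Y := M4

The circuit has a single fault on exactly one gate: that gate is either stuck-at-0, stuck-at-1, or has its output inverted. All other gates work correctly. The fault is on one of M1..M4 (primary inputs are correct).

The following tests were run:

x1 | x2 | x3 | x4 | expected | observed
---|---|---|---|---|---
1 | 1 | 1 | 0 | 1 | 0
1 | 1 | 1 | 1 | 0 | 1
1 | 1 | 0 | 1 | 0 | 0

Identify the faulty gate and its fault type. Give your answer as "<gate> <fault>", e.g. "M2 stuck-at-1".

M1 inverted output

Fault-free values for test 1 (x1=1, x2=1, x3=1, x4=0): M1=1, M2=1, M3=1, M4=1, giving Y=1. Observed 0.
Test 1: faults giving observed 0 are {M1 stuck-at-0, M1 inverted output, M2 stuck-at-0, M2 inverted output, M3 stuck-at-0, M3 inverted output, M4 stuck-at-0, M4 inverted output}.
Test 2 (x1=1, x2=1, x3=1, x4=1): fault-free M1=0, M2=0, M3=1, M4=0 → 0; observed 1. Eliminates M1 stuck-at-0, M2 stuck-at-0, M3 stuck-at-0, M3 inverted output, M4 stuck-at-0.
Test 3 (x1=1, x2=1, x3=0, x4=1): fault-free M1=1, M2=0, M3=1, M4=0 → 0; observed 0. Eliminates M2 inverted output, M4 inverted output.
Only M1 inverted output is consistent with every test.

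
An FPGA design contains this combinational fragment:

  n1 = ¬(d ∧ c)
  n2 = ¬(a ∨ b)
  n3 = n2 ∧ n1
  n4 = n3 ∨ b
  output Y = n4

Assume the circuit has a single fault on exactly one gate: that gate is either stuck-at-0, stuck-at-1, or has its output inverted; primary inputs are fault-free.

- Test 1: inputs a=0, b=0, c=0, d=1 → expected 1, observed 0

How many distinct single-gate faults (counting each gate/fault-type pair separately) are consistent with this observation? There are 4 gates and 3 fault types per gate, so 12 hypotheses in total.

8

Fault-free: n1=1, n2=1, n3=1, n4=1 → 1. Observed 0.
  n1 stuck-at-0: output 0 ✓
  n1 stuck-at-1: output 1 ✗
  n1 inverted output: output 0 ✓
  n2 stuck-at-0: output 0 ✓
  n2 stuck-at-1: output 1 ✗
  n2 inverted output: output 0 ✓
  n3 stuck-at-0: output 0 ✓
  n3 stuck-at-1: output 1 ✗
  n3 inverted output: output 0 ✓
  n4 stuck-at-0: output 0 ✓
  n4 stuck-at-1: output 1 ✗
  n4 inverted output: output 0 ✓
Consistent faults: {n1 stuck-at-0, n1 inverted output, n2 stuck-at-0, n2 inverted output, n3 stuck-at-0, n3 inverted output, n4 stuck-at-0, n4 inverted output} — 8 in all.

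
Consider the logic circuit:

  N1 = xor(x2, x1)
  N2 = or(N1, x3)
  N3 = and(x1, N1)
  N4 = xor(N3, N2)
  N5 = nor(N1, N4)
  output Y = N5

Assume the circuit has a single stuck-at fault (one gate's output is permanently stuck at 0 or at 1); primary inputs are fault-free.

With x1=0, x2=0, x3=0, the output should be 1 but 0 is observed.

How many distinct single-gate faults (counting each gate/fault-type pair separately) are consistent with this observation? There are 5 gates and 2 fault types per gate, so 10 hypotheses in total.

5

Fault-free: N1=0, N2=0, N3=0, N4=0, N5=1 → 1. Observed 0.
  N1 stuck-at-0: output 1 ✗
  N1 stuck-at-1: output 0 ✓
  N2 stuck-at-0: output 1 ✗
  N2 stuck-at-1: output 0 ✓
  N3 stuck-at-0: output 1 ✗
  N3 stuck-at-1: output 0 ✓
  N4 stuck-at-0: output 1 ✗
  N4 stuck-at-1: output 0 ✓
  N5 stuck-at-0: output 0 ✓
  N5 stuck-at-1: output 1 ✗
Consistent faults: {N1 stuck-at-1, N2 stuck-at-1, N3 stuck-at-1, N4 stuck-at-1, N5 stuck-at-0} — 5 in all.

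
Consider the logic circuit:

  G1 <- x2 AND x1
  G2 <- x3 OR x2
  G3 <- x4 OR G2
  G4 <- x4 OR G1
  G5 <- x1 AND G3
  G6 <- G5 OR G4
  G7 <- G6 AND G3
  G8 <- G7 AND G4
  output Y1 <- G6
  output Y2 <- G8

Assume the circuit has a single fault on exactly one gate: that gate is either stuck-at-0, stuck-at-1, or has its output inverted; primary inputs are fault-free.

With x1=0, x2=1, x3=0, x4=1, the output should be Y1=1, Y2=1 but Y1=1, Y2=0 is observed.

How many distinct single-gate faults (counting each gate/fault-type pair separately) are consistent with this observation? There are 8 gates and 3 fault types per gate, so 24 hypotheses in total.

Fault-free: G1=0, G2=1, G3=1, G4=1, G5=0, G6=1, G7=1, G8=1 → Y1=1, Y2=1. Observed Y1=1, Y2=0.
  G1: none of the 3 fault types match ✗
  G2: none of the 3 fault types match ✗
  G3: stuck-at-0, inverted output ✓; others ✗
  G4: none of the 3 fault types match ✗
  G5: none of the 3 fault types match ✗
  G6: none of the 3 fault types match ✗
  G7: stuck-at-0, inverted output ✓; others ✗
  G8: stuck-at-0, inverted output ✓; others ✗
Consistent faults: {G3 stuck-at-0, G3 inverted output, G7 stuck-at-0, G7 inverted output, G8 stuck-at-0, G8 inverted output} — 6 in all.

6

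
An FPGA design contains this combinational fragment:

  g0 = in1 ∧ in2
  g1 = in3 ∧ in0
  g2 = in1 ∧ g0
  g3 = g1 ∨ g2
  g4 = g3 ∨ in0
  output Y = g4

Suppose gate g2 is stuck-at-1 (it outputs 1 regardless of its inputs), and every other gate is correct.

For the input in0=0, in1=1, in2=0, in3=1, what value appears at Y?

Propagate with g2 forced: g0=0, g1=0, g2=1 [stuck-at-1], g3=1, g4=1.
So Y = 1. (Without the fault it would be 0.)

1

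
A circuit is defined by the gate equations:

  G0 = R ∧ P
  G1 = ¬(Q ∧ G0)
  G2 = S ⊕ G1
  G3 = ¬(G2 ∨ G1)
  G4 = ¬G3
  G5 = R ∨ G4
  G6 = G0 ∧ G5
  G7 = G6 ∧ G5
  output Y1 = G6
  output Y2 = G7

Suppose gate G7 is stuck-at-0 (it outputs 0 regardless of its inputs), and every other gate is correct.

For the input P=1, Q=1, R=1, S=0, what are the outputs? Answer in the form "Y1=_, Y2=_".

Y1=1, Y2=0

Propagate with G7 forced: G0=1, G1=0, G2=0, G3=1, G4=0, G5=1, G6=1, G7=0 [stuck-at-0].
So the outputs are Y1=1, Y2=0. (Without the fault they would be Y1=1, Y2=1.)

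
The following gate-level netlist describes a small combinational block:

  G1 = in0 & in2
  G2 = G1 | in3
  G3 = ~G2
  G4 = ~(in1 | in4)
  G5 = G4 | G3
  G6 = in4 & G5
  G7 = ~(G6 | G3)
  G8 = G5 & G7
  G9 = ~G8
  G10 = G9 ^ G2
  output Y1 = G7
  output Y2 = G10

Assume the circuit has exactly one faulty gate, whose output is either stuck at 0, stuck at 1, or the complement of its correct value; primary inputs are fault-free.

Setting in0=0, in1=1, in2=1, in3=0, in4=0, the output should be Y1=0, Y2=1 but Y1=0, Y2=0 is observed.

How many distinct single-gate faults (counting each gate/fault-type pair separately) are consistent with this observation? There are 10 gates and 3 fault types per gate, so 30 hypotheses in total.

6

Fault-free: G1=0, G2=0, G3=1, G4=0, G5=1, G6=0, G7=0, G8=0, G9=1, G10=1 → Y1=0, Y2=1. Observed Y1=0, Y2=0.
  G1: none of the 3 fault types match ✗
  G2: none of the 3 fault types match ✗
  G3: none of the 3 fault types match ✗
  G4: none of the 3 fault types match ✗
  G5: none of the 3 fault types match ✗
  G6: none of the 3 fault types match ✗
  G7: none of the 3 fault types match ✗
  G8: stuck-at-1, inverted output ✓; others ✗
  G9: stuck-at-0, inverted output ✓; others ✗
  G10: stuck-at-0, inverted output ✓; others ✗
Consistent faults: {G8 stuck-at-1, G8 inverted output, G9 stuck-at-0, G9 inverted output, G10 stuck-at-0, G10 inverted output} — 6 in all.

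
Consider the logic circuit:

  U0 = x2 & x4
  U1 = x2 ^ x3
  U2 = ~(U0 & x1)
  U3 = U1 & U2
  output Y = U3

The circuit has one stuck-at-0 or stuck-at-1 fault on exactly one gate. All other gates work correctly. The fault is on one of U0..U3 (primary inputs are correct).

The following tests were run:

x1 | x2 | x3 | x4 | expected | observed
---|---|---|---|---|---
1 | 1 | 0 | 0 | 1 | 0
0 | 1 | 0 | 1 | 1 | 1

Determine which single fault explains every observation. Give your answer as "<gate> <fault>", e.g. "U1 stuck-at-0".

Fault-free values for test 1 (x1=1, x2=1, x3=0, x4=0): U0=0, U1=1, U2=1, U3=1, giving Y=1. Observed 0.
Test 1: faults giving observed 0 are {U0 stuck-at-1, U1 stuck-at-0, U2 stuck-at-0, U3 stuck-at-0}.
Test 2 (x1=0, x2=1, x3=0, x4=1): fault-free U0=1, U1=1, U2=1, U3=1 → 1; observed 1. Eliminates U1 stuck-at-0, U2 stuck-at-0, U3 stuck-at-0.
Only U0 stuck-at-1 is consistent with every test.

U0 stuck-at-1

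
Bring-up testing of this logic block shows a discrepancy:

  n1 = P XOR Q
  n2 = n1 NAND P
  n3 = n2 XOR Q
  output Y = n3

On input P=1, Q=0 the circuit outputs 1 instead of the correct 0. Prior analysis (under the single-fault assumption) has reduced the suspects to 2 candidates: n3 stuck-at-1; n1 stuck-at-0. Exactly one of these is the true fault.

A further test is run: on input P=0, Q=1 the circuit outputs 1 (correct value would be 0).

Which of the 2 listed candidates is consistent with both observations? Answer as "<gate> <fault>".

Evaluate each candidate on input P=0, Q=1:
  n3 stuck-at-1: n1=1, n2=1, n3=1 [stuck-at-1] → 1 — matches
  n1 stuck-at-0: n1=0 [stuck-at-0], n2=1, n3=0 → 0 — eliminated
Only n3 stuck-at-1 reproduces the observed 1.

n3 stuck-at-1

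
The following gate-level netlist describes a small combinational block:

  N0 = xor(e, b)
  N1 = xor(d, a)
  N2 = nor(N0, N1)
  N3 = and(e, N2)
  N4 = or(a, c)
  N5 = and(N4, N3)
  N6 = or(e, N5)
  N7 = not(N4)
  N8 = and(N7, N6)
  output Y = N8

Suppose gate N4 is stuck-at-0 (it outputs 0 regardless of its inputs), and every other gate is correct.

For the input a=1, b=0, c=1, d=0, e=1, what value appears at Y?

1

Propagate with N4 forced: N0=1, N1=1, N2=0, N3=0, N4=0 [stuck-at-0], N5=0, N6=1, N7=1, N8=1.
So Y = 1. (Without the fault it would be 0.)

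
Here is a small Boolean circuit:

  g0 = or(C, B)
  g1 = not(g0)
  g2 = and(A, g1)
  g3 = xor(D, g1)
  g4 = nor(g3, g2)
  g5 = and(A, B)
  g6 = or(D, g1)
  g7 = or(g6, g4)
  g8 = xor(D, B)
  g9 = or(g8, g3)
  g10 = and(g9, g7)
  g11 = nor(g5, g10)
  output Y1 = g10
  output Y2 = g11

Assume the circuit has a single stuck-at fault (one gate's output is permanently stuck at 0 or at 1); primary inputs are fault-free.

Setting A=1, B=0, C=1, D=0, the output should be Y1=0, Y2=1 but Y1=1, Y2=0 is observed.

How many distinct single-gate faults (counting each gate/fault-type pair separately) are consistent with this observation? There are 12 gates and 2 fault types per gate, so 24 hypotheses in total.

Fault-free: g0=1, g1=0, g2=0, g3=0, g4=1, g5=0, g6=0, g7=1, g8=0, g9=0, g10=0, g11=1 → Y1=0, Y2=1. Observed Y1=1, Y2=0.
  g0: stuck-at-0 ✓; others ✗
  g1: stuck-at-1 ✓; others ✗
  g2: none of the 2 fault types match ✗
  g3: none of the 2 fault types match ✗
  g4: none of the 2 fault types match ✗
  g5: none of the 2 fault types match ✗
  g6: none of the 2 fault types match ✗
  g7: none of the 2 fault types match ✗
  g8: stuck-at-1 ✓; others ✗
  g9: stuck-at-1 ✓; others ✗
  g10: stuck-at-1 ✓; others ✗
  g11: none of the 2 fault types match ✗
Consistent faults: {g0 stuck-at-0, g1 stuck-at-1, g8 stuck-at-1, g9 stuck-at-1, g10 stuck-at-1} — 5 in all.

5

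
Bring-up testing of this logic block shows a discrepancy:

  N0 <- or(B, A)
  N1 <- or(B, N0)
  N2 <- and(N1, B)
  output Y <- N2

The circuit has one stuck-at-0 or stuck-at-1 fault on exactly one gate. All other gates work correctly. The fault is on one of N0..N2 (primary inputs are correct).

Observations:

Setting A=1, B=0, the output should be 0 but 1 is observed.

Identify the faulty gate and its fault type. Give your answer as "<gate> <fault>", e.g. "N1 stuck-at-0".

N2 stuck-at-1

Fault-free values for test 1 (A=1, B=0): N0=1, N1=1, N2=0, giving Y=0. Observed 1.
Test 1: faults giving observed 1 are {N2 stuck-at-1}.
Only N2 stuck-at-1 is consistent with every test.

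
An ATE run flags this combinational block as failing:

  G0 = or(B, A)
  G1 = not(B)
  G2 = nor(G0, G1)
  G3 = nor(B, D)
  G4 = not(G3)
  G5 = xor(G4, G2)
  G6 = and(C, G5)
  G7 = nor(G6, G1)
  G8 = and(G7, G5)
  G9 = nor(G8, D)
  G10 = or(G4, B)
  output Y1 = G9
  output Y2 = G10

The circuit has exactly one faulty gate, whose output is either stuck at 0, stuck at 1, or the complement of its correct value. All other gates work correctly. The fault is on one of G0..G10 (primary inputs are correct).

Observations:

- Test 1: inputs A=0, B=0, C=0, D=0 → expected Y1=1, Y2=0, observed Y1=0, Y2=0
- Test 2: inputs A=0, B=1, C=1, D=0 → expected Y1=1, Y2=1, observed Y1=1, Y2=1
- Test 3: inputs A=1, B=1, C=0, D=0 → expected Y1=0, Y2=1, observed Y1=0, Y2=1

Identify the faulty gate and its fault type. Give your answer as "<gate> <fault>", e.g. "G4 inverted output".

Fault-free values for test 1 (A=0, B=0, C=0, D=0): G0=0, G1=1, G2=0, G3=1, G4=0, G5=0, G6=0, G7=0, G8=0, G9=1, G10=0, giving Y1=1, Y2=0. Observed Y1=0, Y2=0.
Test 1: faults giving observed Y1=0, Y2=0 are {G1 stuck-at-0, G1 inverted output, G8 stuck-at-1, G8 inverted output, G9 stuck-at-0, G9 inverted output}.
Test 2 (A=0, B=1, C=1, D=0): fault-free G0=1, G1=0, G2=0, G3=0, G4=1, G5=1, G6=1, G7=0, G8=0, G9=1, G10=1 → Y1=1, Y2=1; observed Y1=1, Y2=1. Eliminates G8 stuck-at-1, G8 inverted output, G9 stuck-at-0, G9 inverted output.
Test 3 (A=1, B=1, C=0, D=0): fault-free G0=1, G1=0, G2=0, G3=0, G4=1, G5=1, G6=0, G7=1, G8=1, G9=0, G10=1 → Y1=0, Y2=1; observed Y1=0, Y2=1. Eliminates G1 inverted output.
Only G1 stuck-at-0 is consistent with every test.

G1 stuck-at-0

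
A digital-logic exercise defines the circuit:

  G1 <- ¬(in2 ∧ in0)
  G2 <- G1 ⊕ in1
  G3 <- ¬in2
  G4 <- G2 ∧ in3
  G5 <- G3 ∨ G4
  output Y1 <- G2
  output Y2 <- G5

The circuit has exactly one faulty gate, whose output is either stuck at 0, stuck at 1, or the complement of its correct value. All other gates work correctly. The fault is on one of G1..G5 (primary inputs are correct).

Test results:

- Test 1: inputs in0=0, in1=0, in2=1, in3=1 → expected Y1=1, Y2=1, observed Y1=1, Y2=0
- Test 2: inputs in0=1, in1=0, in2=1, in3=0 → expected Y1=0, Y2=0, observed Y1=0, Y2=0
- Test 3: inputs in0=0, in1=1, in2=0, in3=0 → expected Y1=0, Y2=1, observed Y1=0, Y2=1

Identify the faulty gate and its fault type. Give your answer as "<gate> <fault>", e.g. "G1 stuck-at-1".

Fault-free values for test 1 (in0=0, in1=0, in2=1, in3=1): G1=1, G2=1, G3=0, G4=1, G5=1, giving Y1=1, Y2=1. Observed Y1=1, Y2=0.
Test 1: faults giving observed Y1=1, Y2=0 are {G4 stuck-at-0, G4 inverted output, G5 stuck-at-0, G5 inverted output}.
Test 2 (in0=1, in1=0, in2=1, in3=0): fault-free G1=0, G2=0, G3=0, G4=0, G5=0 → Y1=0, Y2=0; observed Y1=0, Y2=0. Eliminates G4 inverted output, G5 inverted output.
Test 3 (in0=0, in1=1, in2=0, in3=0): fault-free G1=1, G2=0, G3=1, G4=0, G5=1 → Y1=0, Y2=1; observed Y1=0, Y2=1. Eliminates G5 stuck-at-0.
Only G4 stuck-at-0 is consistent with every test.

G4 stuck-at-0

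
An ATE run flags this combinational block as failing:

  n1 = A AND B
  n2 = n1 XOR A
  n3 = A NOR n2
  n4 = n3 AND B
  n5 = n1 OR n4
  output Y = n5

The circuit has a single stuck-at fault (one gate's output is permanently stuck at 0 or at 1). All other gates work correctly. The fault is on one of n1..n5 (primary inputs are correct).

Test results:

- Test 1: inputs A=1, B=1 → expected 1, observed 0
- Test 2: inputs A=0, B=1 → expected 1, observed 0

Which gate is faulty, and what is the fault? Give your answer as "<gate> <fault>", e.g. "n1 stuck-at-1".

n5 stuck-at-0

Fault-free values for test 1 (A=1, B=1): n1=1, n2=0, n3=0, n4=0, n5=1, giving Y=1. Observed 0.
Test 1: faults giving observed 0 are {n1 stuck-at-0, n5 stuck-at-0}.
Test 2 (A=0, B=1): fault-free n1=0, n2=0, n3=1, n4=1, n5=1 → 1; observed 0. Eliminates n1 stuck-at-0.
Only n5 stuck-at-0 is consistent with every test.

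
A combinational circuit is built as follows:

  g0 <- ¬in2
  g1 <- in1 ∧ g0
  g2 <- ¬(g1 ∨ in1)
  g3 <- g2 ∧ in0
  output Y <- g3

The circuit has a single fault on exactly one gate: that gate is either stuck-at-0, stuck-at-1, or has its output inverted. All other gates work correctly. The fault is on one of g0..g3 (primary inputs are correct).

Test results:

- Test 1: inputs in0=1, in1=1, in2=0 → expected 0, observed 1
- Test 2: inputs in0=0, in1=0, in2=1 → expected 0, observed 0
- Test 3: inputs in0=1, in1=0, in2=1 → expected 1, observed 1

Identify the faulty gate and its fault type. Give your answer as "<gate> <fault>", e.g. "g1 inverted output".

g2 stuck-at-1

Fault-free values for test 1 (in0=1, in1=1, in2=0): g0=1, g1=1, g2=0, g3=0, giving Y=0. Observed 1.
Test 1: faults giving observed 1 are {g2 stuck-at-1, g2 inverted output, g3 stuck-at-1, g3 inverted output}.
Test 2 (in0=0, in1=0, in2=1): fault-free g0=0, g1=0, g2=1, g3=0 → 0; observed 0. Eliminates g3 stuck-at-1, g3 inverted output.
Test 3 (in0=1, in1=0, in2=1): fault-free g0=0, g1=0, g2=1, g3=1 → 1; observed 1. Eliminates g2 inverted output.
Only g2 stuck-at-1 is consistent with every test.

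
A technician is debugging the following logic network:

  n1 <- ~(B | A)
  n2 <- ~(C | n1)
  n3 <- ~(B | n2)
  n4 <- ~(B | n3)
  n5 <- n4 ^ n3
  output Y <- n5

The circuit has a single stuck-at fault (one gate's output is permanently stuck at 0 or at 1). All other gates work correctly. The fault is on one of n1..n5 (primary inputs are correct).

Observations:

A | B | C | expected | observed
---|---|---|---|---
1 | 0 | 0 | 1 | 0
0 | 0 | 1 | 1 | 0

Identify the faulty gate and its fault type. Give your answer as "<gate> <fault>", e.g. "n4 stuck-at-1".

n5 stuck-at-0

Fault-free values for test 1 (A=1, B=0, C=0): n1=0, n2=1, n3=0, n4=1, n5=1, giving Y=1. Observed 0.
Test 1: faults giving observed 0 are {n4 stuck-at-0, n5 stuck-at-0}.
Test 2 (A=0, B=0, C=1): fault-free n1=1, n2=0, n3=1, n4=0, n5=1 → 1; observed 0. Eliminates n4 stuck-at-0.
Only n5 stuck-at-0 is consistent with every test.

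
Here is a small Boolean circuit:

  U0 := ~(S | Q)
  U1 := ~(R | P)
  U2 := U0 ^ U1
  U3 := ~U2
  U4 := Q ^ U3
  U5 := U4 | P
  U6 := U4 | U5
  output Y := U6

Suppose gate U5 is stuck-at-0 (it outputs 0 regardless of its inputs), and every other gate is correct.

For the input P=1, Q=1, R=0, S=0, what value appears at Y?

0

Propagate with U5 forced: U0=0, U1=0, U2=0, U3=1, U4=0, U5=0 [stuck-at-0], U6=0.
So Y = 0. (Without the fault it would be 1.)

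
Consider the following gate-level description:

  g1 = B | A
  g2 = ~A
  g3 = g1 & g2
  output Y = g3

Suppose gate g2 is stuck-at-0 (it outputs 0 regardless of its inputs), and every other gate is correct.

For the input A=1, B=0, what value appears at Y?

Propagate with g2 forced: g1=1, g2=0 [stuck-at-0], g3=0.
So Y = 0. (Same as the fault-free value — the fault is masked on this input.)

0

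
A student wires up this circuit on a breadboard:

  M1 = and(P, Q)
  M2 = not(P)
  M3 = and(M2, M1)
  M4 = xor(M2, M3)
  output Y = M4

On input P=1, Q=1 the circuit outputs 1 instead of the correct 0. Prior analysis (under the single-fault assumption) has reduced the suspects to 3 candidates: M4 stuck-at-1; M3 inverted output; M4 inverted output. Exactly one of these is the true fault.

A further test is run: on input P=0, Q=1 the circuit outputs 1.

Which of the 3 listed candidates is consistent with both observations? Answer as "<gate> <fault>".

Evaluate each candidate on input P=0, Q=1:
  M4 stuck-at-1: M1=0, M2=1, M3=0, M4=1 [stuck-at-1] → 1 — matches
  M3 inverted output: M1=0, M2=1, M3=1 [inverted output], M4=0 → 0 — eliminated
  M4 inverted output: M1=0, M2=1, M3=0, M4=0 [inverted output] → 0 — eliminated
Only M4 stuck-at-1 reproduces the observed 1.

M4 stuck-at-1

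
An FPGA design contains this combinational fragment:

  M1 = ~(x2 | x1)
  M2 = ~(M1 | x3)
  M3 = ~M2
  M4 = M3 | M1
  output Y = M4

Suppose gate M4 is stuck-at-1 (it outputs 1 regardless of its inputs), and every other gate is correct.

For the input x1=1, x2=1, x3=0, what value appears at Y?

1

Propagate with M4 forced: M1=0, M2=1, M3=0, M4=1 [stuck-at-1].
So Y = 1. (Without the fault it would be 0.)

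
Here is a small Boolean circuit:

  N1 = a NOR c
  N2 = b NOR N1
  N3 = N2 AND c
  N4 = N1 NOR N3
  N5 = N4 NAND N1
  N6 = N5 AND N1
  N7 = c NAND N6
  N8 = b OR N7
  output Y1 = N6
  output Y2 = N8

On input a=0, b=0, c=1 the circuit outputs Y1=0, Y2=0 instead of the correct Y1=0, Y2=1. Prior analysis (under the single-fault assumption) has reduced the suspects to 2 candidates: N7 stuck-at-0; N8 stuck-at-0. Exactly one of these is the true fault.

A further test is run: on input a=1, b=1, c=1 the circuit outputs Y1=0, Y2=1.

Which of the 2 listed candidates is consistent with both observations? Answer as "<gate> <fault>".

Evaluate each candidate on input a=1, b=1, c=1:
  N7 stuck-at-0: N1=0, N2=0, N3=0, N4=1, N5=1, N6=0, N7=0 [stuck-at-0], N8=1 → Y1=0, Y2=1 — matches
  N8 stuck-at-0: N1=0, N2=0, N3=0, N4=1, N5=1, N6=0, N7=1, N8=0 [stuck-at-0] → Y1=0, Y2=0 — eliminated
Only N7 stuck-at-0 reproduces the observed Y1=0, Y2=1.

N7 stuck-at-0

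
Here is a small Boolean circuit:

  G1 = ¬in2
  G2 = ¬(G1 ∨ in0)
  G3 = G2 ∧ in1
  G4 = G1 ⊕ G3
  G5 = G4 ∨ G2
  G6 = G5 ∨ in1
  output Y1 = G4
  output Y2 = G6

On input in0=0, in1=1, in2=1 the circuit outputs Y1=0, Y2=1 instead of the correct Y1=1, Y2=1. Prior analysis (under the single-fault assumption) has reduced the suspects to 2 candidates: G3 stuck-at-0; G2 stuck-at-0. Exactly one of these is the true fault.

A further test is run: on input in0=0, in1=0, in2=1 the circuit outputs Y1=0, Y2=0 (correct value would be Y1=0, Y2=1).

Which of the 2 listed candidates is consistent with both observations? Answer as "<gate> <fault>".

G2 stuck-at-0

Evaluate each candidate on input in0=0, in1=0, in2=1:
  G3 stuck-at-0: G1=0, G2=1, G3=0 [stuck-at-0], G4=0, G5=1, G6=1 → Y1=0, Y2=1 — eliminated
  G2 stuck-at-0: G1=0, G2=0 [stuck-at-0], G3=0, G4=0, G5=0, G6=0 → Y1=0, Y2=0 — matches
Only G2 stuck-at-0 reproduces the observed Y1=0, Y2=0.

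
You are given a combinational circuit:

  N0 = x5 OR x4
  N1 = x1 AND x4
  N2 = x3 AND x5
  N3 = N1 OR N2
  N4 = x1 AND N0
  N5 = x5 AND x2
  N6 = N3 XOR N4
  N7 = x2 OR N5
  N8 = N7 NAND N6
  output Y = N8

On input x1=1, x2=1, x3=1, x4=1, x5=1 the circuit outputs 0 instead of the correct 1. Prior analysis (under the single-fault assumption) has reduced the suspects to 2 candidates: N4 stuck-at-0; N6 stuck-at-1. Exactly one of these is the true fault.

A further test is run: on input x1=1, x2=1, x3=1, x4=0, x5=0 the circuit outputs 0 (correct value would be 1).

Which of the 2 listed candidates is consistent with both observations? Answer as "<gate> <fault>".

N6 stuck-at-1

Evaluate each candidate on input x1=1, x2=1, x3=1, x4=0, x5=0:
  N4 stuck-at-0: N0=0, N1=0, N2=0, N3=0, N4=0 [stuck-at-0], N5=0, N6=0, N7=1, N8=1 → 1 — eliminated
  N6 stuck-at-1: N0=0, N1=0, N2=0, N3=0, N4=0, N5=0, N6=1 [stuck-at-1], N7=1, N8=0 → 0 — matches
Only N6 stuck-at-1 reproduces the observed 0.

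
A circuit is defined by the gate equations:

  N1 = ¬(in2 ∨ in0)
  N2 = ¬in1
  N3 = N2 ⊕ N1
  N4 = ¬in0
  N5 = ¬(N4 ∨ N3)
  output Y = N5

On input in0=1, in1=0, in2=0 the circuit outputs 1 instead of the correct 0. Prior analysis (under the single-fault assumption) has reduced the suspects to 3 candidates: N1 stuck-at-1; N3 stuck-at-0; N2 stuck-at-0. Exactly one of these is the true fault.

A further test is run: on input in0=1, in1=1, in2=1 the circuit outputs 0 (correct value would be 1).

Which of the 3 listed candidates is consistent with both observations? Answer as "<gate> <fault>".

Evaluate each candidate on input in0=1, in1=1, in2=1:
  N1 stuck-at-1: N1=1 [stuck-at-1], N2=0, N3=1, N4=0, N5=0 → 0 — matches
  N3 stuck-at-0: N1=0, N2=0, N3=0 [stuck-at-0], N4=0, N5=1 → 1 — eliminated
  N2 stuck-at-0: N1=0, N2=0 [stuck-at-0], N3=0, N4=0, N5=1 → 1 — eliminated
Only N1 stuck-at-1 reproduces the observed 0.

N1 stuck-at-1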